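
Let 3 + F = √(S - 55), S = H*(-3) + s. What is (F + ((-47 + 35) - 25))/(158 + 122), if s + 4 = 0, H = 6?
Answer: -⅐ + I*√77/280 ≈ -0.14286 + 0.031339*I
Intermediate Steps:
s = -4 (s = -4 + 0 = -4)
S = -22 (S = 6*(-3) - 4 = -18 - 4 = -22)
F = -3 + I*√77 (F = -3 + √(-22 - 55) = -3 + √(-77) = -3 + I*√77 ≈ -3.0 + 8.775*I)
(F + ((-47 + 35) - 25))/(158 + 122) = ((-3 + I*√77) + ((-47 + 35) - 25))/(158 + 122) = ((-3 + I*√77) + (-12 - 25))/280 = ((-3 + I*√77) - 37)*(1/280) = (-40 + I*√77)*(1/280) = -⅐ + I*√77/280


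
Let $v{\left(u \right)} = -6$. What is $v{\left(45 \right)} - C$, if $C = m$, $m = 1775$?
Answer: $-1781$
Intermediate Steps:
$C = 1775$
$v{\left(45 \right)} - C = -6 - 1775 = -1781$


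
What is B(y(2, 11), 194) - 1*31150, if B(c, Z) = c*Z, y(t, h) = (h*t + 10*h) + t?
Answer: -5154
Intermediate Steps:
y(t, h) = t + 10*h + h*t (y(t, h) = (10*h + h*t) + t = t + 10*h + h*t)
B(c, Z) = Z*c
B(y(2, 11), 194) - 1*31150 = 194*(2 + 10*11 + 11*2) - 1*31150 = 194*(2 + 110 + 22) - 31150 = 194*134 - 31150 = 25996 - 31150 = -5154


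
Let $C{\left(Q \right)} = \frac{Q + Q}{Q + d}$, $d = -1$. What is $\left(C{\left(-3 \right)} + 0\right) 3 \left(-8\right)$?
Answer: $-36$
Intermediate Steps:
$C{\left(Q \right)} = \frac{2 Q}{-1 + Q}$ ($C{\left(Q \right)} = \frac{Q + Q}{Q - 1} = \frac{2 Q}{-1 + Q}$)
$\left(C{\left(-3 \right)} + 0\right) 3 \left(-8\right) = \left(2 \left(-3\right) \frac{1}{-1 - 3} + 0\right) 3 \left(-8\right) = \left(2 \left(-3\right) \frac{1}{-4} + 0\right) 3 \left(-8\right) = \left(2 \left(-3\right) \left(- \frac{1}{4}\right) + 0\right) 3 \left(-8\right) = \left(\frac{3}{2} + 0\right) 3 \left(-8\right) = \frac{3}{2} \cdot 3 \left(-8\right) = \frac{9}{2} \left(-8\right) = -36$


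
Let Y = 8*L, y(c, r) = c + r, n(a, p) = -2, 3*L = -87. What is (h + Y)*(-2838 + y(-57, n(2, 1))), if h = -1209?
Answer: 4174577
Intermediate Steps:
L = -29 (L = (⅓)*(-87) = -29)
Y = -232 (Y = 8*(-29) = -232)
(h + Y)*(-2838 + y(-57, n(2, 1))) = (-1209 - 232)*(-2838 + (-57 - 2)) = -1441*(-2838 - 59) = -1441*(-2897) = 4174577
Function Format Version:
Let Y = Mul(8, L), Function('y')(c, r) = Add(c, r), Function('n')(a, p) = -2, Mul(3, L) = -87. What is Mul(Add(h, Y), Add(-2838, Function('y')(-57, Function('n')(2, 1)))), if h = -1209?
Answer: 4174577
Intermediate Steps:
L = -29 (L = Mul(Rational(1, 3), -87) = -29)
Y = -232 (Y = Mul(8, -29) = -232)
Mul(Add(h, Y), Add(-2838, Function('y')(-57, Function('n')(2, 1)))) = Mul(Add(-1209, -232), Add(-2838, Add(-57, -2))) = Mul(-1441, Add(-2838, -59)) = Mul(-1441, -2897) = 4174577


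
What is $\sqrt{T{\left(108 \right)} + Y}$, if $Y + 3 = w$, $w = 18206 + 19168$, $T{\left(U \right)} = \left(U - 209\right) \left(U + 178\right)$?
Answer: $\sqrt{8485} \approx 92.114$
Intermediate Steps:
$T{\left(U \right)} = \left(-209 + U\right) \left(178 + U\right)$
$w = 37374$
$Y = 37371$ ($Y = -3 + 37374 = 37371$)
$\sqrt{T{\left(108 \right)} + Y} = \sqrt{\left(-37202 + 108^{2} - 3348\right) + 37371} = \sqrt{\left(-37202 + 11664 - 3348\right) + 37371} = \sqrt{-28886 + 37371} = \sqrt{8485}$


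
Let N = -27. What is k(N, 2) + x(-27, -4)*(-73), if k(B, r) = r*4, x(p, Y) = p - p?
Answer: 8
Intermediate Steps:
x(p, Y) = 0
k(B, r) = 4*r
k(N, 2) + x(-27, -4)*(-73) = 4*2 + 0*(-73) = 8 + 0 = 8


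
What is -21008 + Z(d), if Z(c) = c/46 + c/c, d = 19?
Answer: -966303/46 ≈ -21007.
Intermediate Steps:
Z(c) = 1 + c/46 (Z(c) = c*(1/46) + 1 = c/46 + 1 = 1 + c/46)
-21008 + Z(d) = -21008 + (1 + (1/46)*19) = -21008 + (1 + 19/46) = -21008 + 65/46 = -966303/46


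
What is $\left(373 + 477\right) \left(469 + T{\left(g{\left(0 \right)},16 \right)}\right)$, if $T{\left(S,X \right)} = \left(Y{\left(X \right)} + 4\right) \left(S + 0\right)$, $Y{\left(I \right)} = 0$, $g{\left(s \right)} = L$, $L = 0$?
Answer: $398650$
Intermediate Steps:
$g{\left(s \right)} = 0$
$T{\left(S,X \right)} = 4 S$ ($T{\left(S,X \right)} = \left(0 + 4\right) \left(S + 0\right) = 4 S$)
$\left(373 + 477\right) \left(469 + T{\left(g{\left(0 \right)},16 \right)}\right) = \left(373 + 477\right) \left(469 + 4 \cdot 0\right) = 850 \left(469 + 0\right) = 850 \cdot 469 = 398650$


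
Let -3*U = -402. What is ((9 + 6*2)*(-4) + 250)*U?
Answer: 22244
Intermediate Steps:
U = 134 (U = -⅓*(-402) = 134)
((9 + 6*2)*(-4) + 250)*U = ((9 + 6*2)*(-4) + 250)*134 = ((9 + 12)*(-4) + 250)*134 = (21*(-4) + 250)*134 = (-84 + 250)*134 = 166*134 = 22244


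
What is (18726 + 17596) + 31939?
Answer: 68261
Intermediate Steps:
(18726 + 17596) + 31939 = 36322 + 31939 = 68261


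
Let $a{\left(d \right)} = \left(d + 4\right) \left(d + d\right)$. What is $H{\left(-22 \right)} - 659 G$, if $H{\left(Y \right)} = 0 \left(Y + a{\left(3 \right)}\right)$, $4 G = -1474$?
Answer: $\frac{485683}{2} \approx 2.4284 \cdot 10^{5}$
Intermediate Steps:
$G = - \frac{737}{2}$ ($G = \frac{1}{4} \left(-1474\right) = - \frac{737}{2} \approx -368.5$)
$a{\left(d \right)} = 2 d \left(4 + d\right)$ ($a{\left(d \right)} = \left(4 + d\right) 2 d = 2 d \left(4 + d\right)$)
$H{\left(Y \right)} = 0$ ($H{\left(Y \right)} = 0 \left(Y + 2 \cdot 3 \left(4 + 3\right)\right) = 0 \left(Y + 2 \cdot 3 \cdot 7\right) = 0 \left(Y + 42\right) = 0 \left(42 + Y\right) = 0$)
$H{\left(-22 \right)} - 659 G = 0 - - \frac{485683}{2} = 0 + \frac{485683}{2} = \frac{485683}{2}$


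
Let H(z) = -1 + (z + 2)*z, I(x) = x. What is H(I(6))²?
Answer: 2209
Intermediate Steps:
H(z) = -1 + z*(2 + z) (H(z) = -1 + (2 + z)*z = -1 + z*(2 + z))
H(I(6))² = (-1 + 6² + 2*6)² = (-1 + 36 + 12)² = 47² = 2209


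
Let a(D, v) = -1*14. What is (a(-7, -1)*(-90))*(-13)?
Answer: -16380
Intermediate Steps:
a(D, v) = -14
(a(-7, -1)*(-90))*(-13) = -14*(-90)*(-13) = 1260*(-13) = -16380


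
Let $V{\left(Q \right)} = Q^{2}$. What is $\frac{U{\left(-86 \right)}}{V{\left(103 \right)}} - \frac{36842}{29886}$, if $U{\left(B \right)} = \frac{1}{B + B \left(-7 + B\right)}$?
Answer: $- \frac{1546229398825}{1254291630744} \approx -1.2328$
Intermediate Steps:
$\frac{U{\left(-86 \right)}}{V{\left(103 \right)}} - \frac{36842}{29886} = \frac{\frac{1}{-86} \frac{1}{-6 - 86}}{103^{2}} - \frac{36842}{29886} = \frac{\left(- \frac{1}{86}\right) \frac{1}{-92}}{10609} - \frac{18421}{14943} = \left(- \frac{1}{86}\right) \left(- \frac{1}{92}\right) \frac{1}{10609} - \frac{18421}{14943} = \frac{1}{7912} \cdot \frac{1}{10609} - \frac{18421}{14943} = \frac{1}{83938408} - \frac{18421}{14943} = - \frac{1546229398825}{1254291630744}$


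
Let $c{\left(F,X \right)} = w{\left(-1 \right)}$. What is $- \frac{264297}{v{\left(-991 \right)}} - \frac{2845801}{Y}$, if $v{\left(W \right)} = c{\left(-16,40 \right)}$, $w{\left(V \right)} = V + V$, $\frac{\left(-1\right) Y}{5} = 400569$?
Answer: $\frac{529351616567}{4005690} \approx 1.3215 \cdot 10^{5}$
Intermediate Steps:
$Y = -2002845$ ($Y = \left(-5\right) 400569 = -2002845$)
$w{\left(V \right)} = 2 V$
$c{\left(F,X \right)} = -2$ ($c{\left(F,X \right)} = 2 \left(-1\right) = -2$)
$v{\left(W \right)} = -2$
$- \frac{264297}{v{\left(-991 \right)}} - \frac{2845801}{Y} = - \frac{264297}{-2} - \frac{2845801}{-2002845} = \left(-264297\right) \left(- \frac{1}{2}\right) - - \frac{2845801}{2002845} = \frac{264297}{2} + \frac{2845801}{2002845} = \frac{529351616567}{4005690}$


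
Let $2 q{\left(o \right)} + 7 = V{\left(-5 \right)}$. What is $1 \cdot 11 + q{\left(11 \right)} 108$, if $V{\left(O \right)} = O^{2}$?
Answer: $983$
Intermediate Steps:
$q{\left(o \right)} = 9$ ($q{\left(o \right)} = - \frac{7}{2} + \frac{\left(-5\right)^{2}}{2} = - \frac{7}{2} + \frac{1}{2} \cdot 25 = - \frac{7}{2} + \frac{25}{2} = 9$)
$1 \cdot 11 + q{\left(11 \right)} 108 = 1 \cdot 11 + 9 \cdot 108 = 11 + 972 = 983$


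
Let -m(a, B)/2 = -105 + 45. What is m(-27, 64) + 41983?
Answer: 42103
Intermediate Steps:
m(a, B) = 120 (m(a, B) = -2*(-105 + 45) = -2*(-60) = 120)
m(-27, 64) + 41983 = 120 + 41983 = 42103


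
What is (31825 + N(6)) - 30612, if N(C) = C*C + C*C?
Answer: 1285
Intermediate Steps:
N(C) = 2*C² (N(C) = C² + C² = 2*C²)
(31825 + N(6)) - 30612 = (31825 + 2*6²) - 30612 = (31825 + 2*36) - 30612 = (31825 + 72) - 30612 = 31897 - 30612 = 1285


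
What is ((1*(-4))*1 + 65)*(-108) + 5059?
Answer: -1529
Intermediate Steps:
((1*(-4))*1 + 65)*(-108) + 5059 = (-4*1 + 65)*(-108) + 5059 = (-4 + 65)*(-108) + 5059 = 61*(-108) + 5059 = -6588 + 5059 = -1529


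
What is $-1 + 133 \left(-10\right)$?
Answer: $-1331$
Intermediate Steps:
$-1 + 133 \left(-10\right) = -1 - 1330 = -1331$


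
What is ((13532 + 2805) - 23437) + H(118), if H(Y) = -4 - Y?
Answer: -7222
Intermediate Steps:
((13532 + 2805) - 23437) + H(118) = ((13532 + 2805) - 23437) + (-4 - 1*118) = (16337 - 23437) + (-4 - 118) = -7100 - 122 = -7222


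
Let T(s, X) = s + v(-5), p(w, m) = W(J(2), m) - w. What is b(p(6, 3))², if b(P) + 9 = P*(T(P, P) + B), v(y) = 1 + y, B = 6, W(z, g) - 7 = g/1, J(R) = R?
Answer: 225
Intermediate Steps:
W(z, g) = 7 + g (W(z, g) = 7 + g/1 = 7 + g*1 = 7 + g)
p(w, m) = 7 + m - w (p(w, m) = (7 + m) - w = 7 + m - w)
T(s, X) = -4 + s (T(s, X) = s + (1 - 5) = s - 4 = -4 + s)
b(P) = -9 + P*(2 + P) (b(P) = -9 + P*((-4 + P) + 6) = -9 + P*(2 + P))
b(p(6, 3))² = (-9 + (7 + 3 - 1*6)² + 2*(7 + 3 - 1*6))² = (-9 + (7 + 3 - 6)² + 2*(7 + 3 - 6))² = (-9 + 4² + 2*4)² = (-9 + 16 + 8)² = 15² = 225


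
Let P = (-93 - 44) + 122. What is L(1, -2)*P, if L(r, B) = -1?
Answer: 15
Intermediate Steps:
P = -15 (P = -137 + 122 = -15)
L(1, -2)*P = -1*(-15) = 15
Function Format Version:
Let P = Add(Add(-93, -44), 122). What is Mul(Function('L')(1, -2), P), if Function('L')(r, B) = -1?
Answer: 15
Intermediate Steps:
P = -15 (P = Add(-137, 122) = -15)
Mul(Function('L')(1, -2), P) = Mul(-1, -15) = 15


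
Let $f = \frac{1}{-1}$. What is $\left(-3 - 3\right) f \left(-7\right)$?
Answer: $-42$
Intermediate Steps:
$f = -1$
$\left(-3 - 3\right) f \left(-7\right) = \left(-3 - 3\right) \left(-1\right) \left(-7\right) = \left(-6\right) \left(-1\right) \left(-7\right) = 6 \left(-7\right) = -42$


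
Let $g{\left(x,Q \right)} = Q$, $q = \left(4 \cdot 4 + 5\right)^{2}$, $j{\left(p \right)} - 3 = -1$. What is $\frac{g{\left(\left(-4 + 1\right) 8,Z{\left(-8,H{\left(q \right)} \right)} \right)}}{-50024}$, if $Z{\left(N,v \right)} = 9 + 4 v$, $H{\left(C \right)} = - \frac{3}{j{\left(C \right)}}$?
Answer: $- \frac{3}{50024} \approx -5.9971 \cdot 10^{-5}$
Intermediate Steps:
$j{\left(p \right)} = 2$ ($j{\left(p \right)} = 3 - 1 = 2$)
$q = 441$ ($q = \left(16 + 5\right)^{2} = 21^{2} = 441$)
$H{\left(C \right)} = - \frac{3}{2}$
$\frac{g{\left(\left(-4 + 1\right) 8,Z{\left(-8,H{\left(q \right)} \right)} \right)}}{-50024} = \frac{9 + 4 \left(- \frac{3}{2}\right)}{-50024} = \left(9 - 6\right) \left(- \frac{1}{50024}\right) = 3 \left(- \frac{1}{50024}\right) = - \frac{3}{50024}$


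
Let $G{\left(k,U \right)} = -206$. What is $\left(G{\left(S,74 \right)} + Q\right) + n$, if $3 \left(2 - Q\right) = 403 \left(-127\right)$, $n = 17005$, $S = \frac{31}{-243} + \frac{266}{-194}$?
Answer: $\frac{101584}{3} \approx 33861.0$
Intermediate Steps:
$S = - \frac{35326}{23571}$ ($S = 31 \left(- \frac{1}{243}\right) + 266 \left(- \frac{1}{194}\right) = - \frac{31}{243} - \frac{133}{97} = - \frac{35326}{23571} \approx -1.4987$)
$Q = \frac{51187}{3}$ ($Q = 2 - \frac{403 \left(-127\right)}{3} = 2 - - \frac{51181}{3} = 2 + \frac{51181}{3} = \frac{51187}{3} \approx 17062.0$)
$\left(G{\left(S,74 \right)} + Q\right) + n = \left(-206 + \frac{51187}{3}\right) + 17005 = \frac{50569}{3} + 17005 = \frac{101584}{3}$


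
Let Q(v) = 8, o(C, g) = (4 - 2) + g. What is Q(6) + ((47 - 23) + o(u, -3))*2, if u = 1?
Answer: 54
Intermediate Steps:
o(C, g) = 2 + g
Q(6) + ((47 - 23) + o(u, -3))*2 = 8 + ((47 - 23) + (2 - 3))*2 = 8 + (24 - 1)*2 = 8 + 23*2 = 8 + 46 = 54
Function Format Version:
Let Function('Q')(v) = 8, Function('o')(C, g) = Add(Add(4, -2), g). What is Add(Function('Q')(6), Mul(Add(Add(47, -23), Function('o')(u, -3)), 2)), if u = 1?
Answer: 54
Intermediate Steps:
Function('o')(C, g) = Add(2, g)
Add(Function('Q')(6), Mul(Add(Add(47, -23), Function('o')(u, -3)), 2)) = Add(8, Mul(Add(Add(47, -23), Add(2, -3)), 2)) = Add(8, Mul(Add(24, -1), 2)) = Add(8, Mul(23, 2)) = Add(8, 46) = 54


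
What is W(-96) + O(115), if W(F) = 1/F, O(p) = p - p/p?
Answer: 10943/96 ≈ 113.99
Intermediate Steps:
O(p) = -1 + p (O(p) = p - 1*1 = p - 1 = -1 + p)
W(-96) + O(115) = 1/(-96) + (-1 + 115) = -1/96 + 114 = 10943/96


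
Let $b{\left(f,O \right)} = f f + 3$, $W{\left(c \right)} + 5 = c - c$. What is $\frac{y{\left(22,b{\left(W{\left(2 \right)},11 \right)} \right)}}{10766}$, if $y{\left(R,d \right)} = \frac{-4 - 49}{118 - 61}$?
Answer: $- \frac{53}{613662} \approx -8.6367 \cdot 10^{-5}$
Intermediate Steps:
$W{\left(c \right)} = -5$ ($W{\left(c \right)} = -5 + \left(c - c\right) = -5 + 0 = -5$)
$b{\left(f,O \right)} = 3 + f^{2}$ ($b{\left(f,O \right)} = f^{2} + 3 = 3 + f^{2}$)
$y{\left(R,d \right)} = - \frac{53}{57}$
$\frac{y{\left(22,b{\left(W{\left(2 \right)},11 \right)} \right)}}{10766} = - \frac{53}{57 \cdot 10766} = \left(- \frac{53}{57}\right) \frac{1}{10766} = - \frac{53}{613662}$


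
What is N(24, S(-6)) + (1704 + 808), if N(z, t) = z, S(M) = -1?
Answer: 2536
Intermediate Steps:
N(24, S(-6)) + (1704 + 808) = 24 + (1704 + 808) = 24 + 2512 = 2536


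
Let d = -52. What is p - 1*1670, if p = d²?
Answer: 1034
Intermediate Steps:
p = 2704 (p = (-52)² = 2704)
p - 1*1670 = 2704 - 1*1670 = 2704 - 1670 = 1034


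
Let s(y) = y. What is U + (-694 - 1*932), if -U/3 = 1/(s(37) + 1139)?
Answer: -637393/392 ≈ -1626.0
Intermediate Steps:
U = -1/392 (U = -3/(37 + 1139) = -3/1176 = -3*1/1176 = -1/392 ≈ -0.0025510)
U + (-694 - 1*932) = -1/392 + (-694 - 1*932) = -1/392 + (-694 - 932) = -1/392 - 1626 = -637393/392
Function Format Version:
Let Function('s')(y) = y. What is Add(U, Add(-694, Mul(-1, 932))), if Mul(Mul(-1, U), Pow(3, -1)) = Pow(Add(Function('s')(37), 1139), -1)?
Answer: Rational(-637393, 392) ≈ -1626.0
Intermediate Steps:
U = Rational(-1, 392) (U = Mul(-3, Pow(Add(37, 1139), -1)) = Mul(-3, Pow(1176, -1)) = Mul(-3, Rational(1, 1176)) = Rational(-1, 392) ≈ -0.0025510)
Add(U, Add(-694, Mul(-1, 932))) = Add(Rational(-1, 392), Add(-694, Mul(-1, 932))) = Add(Rational(-1, 392), Add(-694, -932)) = Add(Rational(-1, 392), -1626) = Rational(-637393, 392)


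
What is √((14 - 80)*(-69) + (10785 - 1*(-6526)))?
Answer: √21865 ≈ 147.87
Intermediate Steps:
√((14 - 80)*(-69) + (10785 - 1*(-6526))) = √(-66*(-69) + (10785 + 6526)) = √(4554 + 17311) = √21865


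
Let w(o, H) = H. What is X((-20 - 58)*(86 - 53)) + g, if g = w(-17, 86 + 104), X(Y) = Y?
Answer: -2384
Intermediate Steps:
g = 190 (g = 86 + 104 = 190)
X((-20 - 58)*(86 - 53)) + g = (-20 - 58)*(86 - 53) + 190 = -78*33 + 190 = -2574 + 190 = -2384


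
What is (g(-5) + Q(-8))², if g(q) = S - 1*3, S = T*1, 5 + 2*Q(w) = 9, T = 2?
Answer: 1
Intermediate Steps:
Q(w) = 2 (Q(w) = -5/2 + (½)*9 = -5/2 + 9/2 = 2)
S = 2 (S = 2*1 = 2)
g(q) = -1 (g(q) = 2 - 1*3 = 2 - 3 = -1)
(g(-5) + Q(-8))² = (-1 + 2)² = 1² = 1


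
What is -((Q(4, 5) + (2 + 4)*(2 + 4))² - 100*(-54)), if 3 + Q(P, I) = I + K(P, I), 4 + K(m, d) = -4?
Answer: -6300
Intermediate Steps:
K(m, d) = -8 (K(m, d) = -4 - 4 = -8)
Q(P, I) = -11 + I (Q(P, I) = -3 + (I - 8) = -3 + (-8 + I) = -11 + I)
-((Q(4, 5) + (2 + 4)*(2 + 4))² - 100*(-54)) = -(((-11 + 5) + (2 + 4)*(2 + 4))² - 100*(-54)) = -((-6 + 6*6)² + 5400) = -((-6 + 36)² + 5400) = -(30² + 5400) = -(900 + 5400) = -1*6300 = -6300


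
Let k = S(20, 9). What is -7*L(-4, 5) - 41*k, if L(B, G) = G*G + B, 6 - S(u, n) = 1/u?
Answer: -7819/20 ≈ -390.95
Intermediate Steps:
S(u, n) = 6 - 1/u
k = 119/20 (k = 6 - 1/20 = 119/20 ≈ 5.9500)
L(B, G) = B + G² (L(B, G) = G² + B = B + G²)
-7*L(-4, 5) - 41*k = -7*(-4 + 5²) - 41*119/20 = -7*(-4 + 25) - 4879/20 = -7*21 - 4879/20 = -147 - 4879/20 = -7819/20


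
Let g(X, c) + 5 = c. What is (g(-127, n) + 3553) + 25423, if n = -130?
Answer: 28841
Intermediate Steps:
g(X, c) = -5 + c
(g(-127, n) + 3553) + 25423 = ((-5 - 130) + 3553) + 25423 = (-135 + 3553) + 25423 = 3418 + 25423 = 28841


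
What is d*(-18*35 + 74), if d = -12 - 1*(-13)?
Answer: -556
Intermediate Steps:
d = 1 (d = -12 + 13 = 1)
d*(-18*35 + 74) = 1*(-18*35 + 74) = 1*(-630 + 74) = 1*(-556) = -556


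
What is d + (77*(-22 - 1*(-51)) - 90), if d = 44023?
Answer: 46166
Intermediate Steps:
d + (77*(-22 - 1*(-51)) - 90) = 44023 + (77*(-22 - 1*(-51)) - 90) = 44023 + (77*(-22 + 51) - 90) = 44023 + (77*29 - 90) = 44023 + (2233 - 90) = 44023 + 2143 = 46166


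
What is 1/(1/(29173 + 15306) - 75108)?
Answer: -44479/3340728731 ≈ -1.3314e-5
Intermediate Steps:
1/(1/(29173 + 15306) - 75108) = 1/(1/44479 - 75108) = 1/(-3340728731/44479) = -44479/3340728731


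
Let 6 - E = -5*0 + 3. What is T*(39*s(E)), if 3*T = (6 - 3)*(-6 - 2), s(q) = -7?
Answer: 2184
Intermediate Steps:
E = 3 (E = 6 - (-5*0 + 3) = 6 - (0 + 3) = 6 - 1*3 = 6 - 3 = 3)
T = -8 (T = ((6 - 3)*(-6 - 2))/3 = (3*(-8))/3 = (⅓)*(-24) = -8)
T*(39*s(E)) = -312*(-7) = -8*(-273) = 2184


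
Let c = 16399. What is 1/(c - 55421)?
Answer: -1/39022 ≈ -2.5627e-5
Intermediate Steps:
1/(c - 55421) = 1/(16399 - 55421) = 1/(-39022) = -1/39022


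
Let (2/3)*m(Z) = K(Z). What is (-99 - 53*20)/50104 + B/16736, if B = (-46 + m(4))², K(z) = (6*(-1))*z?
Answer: 4960973/13102196 ≈ 0.37864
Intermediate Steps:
K(z) = -6*z
m(Z) = -9*Z (m(Z) = 3*(-6*Z)/2 = -9*Z)
B = 6724 (B = (-46 - 9*4)² = (-46 - 36)² = (-82)² = 6724)
(-99 - 53*20)/50104 + B/16736 = (-99 - 53*20)/50104 + 6724/16736 = (-99 - 1060)*(1/50104) + 6724*(1/16736) = -1159*1/50104 + 1681/4184 = -1159/50104 + 1681/4184 = 4960973/13102196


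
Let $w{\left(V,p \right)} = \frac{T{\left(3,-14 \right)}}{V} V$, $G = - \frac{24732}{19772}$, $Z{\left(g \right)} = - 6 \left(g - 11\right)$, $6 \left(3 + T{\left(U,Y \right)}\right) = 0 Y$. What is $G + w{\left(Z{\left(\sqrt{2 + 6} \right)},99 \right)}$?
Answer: $- \frac{21012}{4943} \approx -4.2509$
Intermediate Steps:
$T{\left(U,Y \right)} = -3$ ($T{\left(U,Y \right)} = -3 + \frac{0 Y}{6} = -3 + \frac{1}{6} \cdot 0 = -3 + 0 = -3$)
$Z{\left(g \right)} = 66 - 6 g$ ($Z{\left(g \right)} = - 6 \left(-11 + g\right) = 66 - 6 g$)
$G = - \frac{6183}{4943}$ ($G = \left(-24732\right) \frac{1}{19772} = - \frac{6183}{4943} \approx -1.2509$)
$w{\left(V,p \right)} = -3$ ($w{\left(V,p \right)} = - \frac{3}{V} V = -3$)
$G + w{\left(Z{\left(\sqrt{2 + 6} \right)},99 \right)} = - \frac{6183}{4943} - 3 = - \frac{21012}{4943}$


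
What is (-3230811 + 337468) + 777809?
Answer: -2115534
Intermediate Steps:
(-3230811 + 337468) + 777809 = -2893343 + 777809 = -2115534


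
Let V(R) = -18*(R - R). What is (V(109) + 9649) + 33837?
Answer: 43486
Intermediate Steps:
V(R) = 0 (V(R) = -18*0 = 0)
(V(109) + 9649) + 33837 = (0 + 9649) + 33837 = 9649 + 33837 = 43486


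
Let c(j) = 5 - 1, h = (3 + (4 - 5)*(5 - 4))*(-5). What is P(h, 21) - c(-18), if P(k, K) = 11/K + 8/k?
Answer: -449/105 ≈ -4.2762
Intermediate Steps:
h = -10 (h = (3 - 1*1)*(-5) = (3 - 1)*(-5) = 2*(-5) = -10)
P(k, K) = 8/k + 11/K
c(j) = 4
P(h, 21) - c(-18) = (8/(-10) + 11/21) - 1*4 = (8*(-⅒) + 11*(1/21)) - 4 = (-⅘ + 11/21) - 4 = -29/105 - 4 = -449/105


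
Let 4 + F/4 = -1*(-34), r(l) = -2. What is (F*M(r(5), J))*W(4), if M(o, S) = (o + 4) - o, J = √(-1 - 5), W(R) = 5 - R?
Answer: 480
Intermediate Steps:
F = 120 (F = -16 + 4*(-1*(-34)) = -16 + 4*34 = -16 + 136 = 120)
J = I*√6 (J = √(-6) = I*√6 ≈ 2.4495*I)
M(o, S) = 4 (M(o, S) = (4 + o) - o = 4)
(F*M(r(5), J))*W(4) = (120*4)*(5 - 1*4) = 480*(5 - 4) = 480*1 = 480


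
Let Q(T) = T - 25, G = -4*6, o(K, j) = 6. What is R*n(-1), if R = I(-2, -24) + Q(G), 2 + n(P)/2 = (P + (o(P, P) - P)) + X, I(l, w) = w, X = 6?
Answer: -1460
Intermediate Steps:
n(P) = 20 (n(P) = -4 + 2*((P + (6 - P)) + 6) = -4 + 2*(6 + 6) = -4 + 2*12 = -4 + 24 = 20)
G = -24
Q(T) = -25 + T
R = -73 (R = -24 + (-25 - 24) = -24 - 49 = -73)
R*n(-1) = -73*20 = -1460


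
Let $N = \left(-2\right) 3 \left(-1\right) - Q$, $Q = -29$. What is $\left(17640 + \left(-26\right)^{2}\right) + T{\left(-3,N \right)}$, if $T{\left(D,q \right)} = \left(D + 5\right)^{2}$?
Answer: $18320$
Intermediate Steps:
$N = 35$ ($N = \left(-2\right) 3 \left(-1\right) - -29 = \left(-6\right) \left(-1\right) + 29 = 6 + 29 = 35$)
$T{\left(D,q \right)} = \left(5 + D\right)^{2}$
$\left(17640 + \left(-26\right)^{2}\right) + T{\left(-3,N \right)} = \left(17640 + \left(-26\right)^{2}\right) + \left(5 - 3\right)^{2} = \left(17640 + 676\right) + 2^{2} = 18316 + 4 = 18320$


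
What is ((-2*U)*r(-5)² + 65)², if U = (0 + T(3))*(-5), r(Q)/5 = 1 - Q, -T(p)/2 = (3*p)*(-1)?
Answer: 26265064225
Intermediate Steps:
T(p) = 6*p (T(p) = -2*3*p*(-1) = -(-6)*p = 6*p)
r(Q) = 5 - 5*Q (r(Q) = 5*(1 - Q) = 5 - 5*Q)
U = -90 (U = (0 + 6*3)*(-5) = (0 + 18)*(-5) = 18*(-5) = -90)
((-2*U)*r(-5)² + 65)² = ((-2*(-90))*(5 - 5*(-5))² + 65)² = (180*(5 + 25)² + 65)² = (180*30² + 65)² = (180*900 + 65)² = (162000 + 65)² = 162065² = 26265064225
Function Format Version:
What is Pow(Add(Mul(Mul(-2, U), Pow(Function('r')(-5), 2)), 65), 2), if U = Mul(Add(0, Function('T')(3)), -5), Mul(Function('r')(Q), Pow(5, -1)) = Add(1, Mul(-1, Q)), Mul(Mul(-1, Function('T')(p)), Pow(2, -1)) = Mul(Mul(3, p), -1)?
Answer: 26265064225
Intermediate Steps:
Function('T')(p) = Mul(6, p) (Function('T')(p) = Mul(-2, Mul(Mul(3, p), -1)) = Mul(-2, Mul(-3, p)) = Mul(6, p))
Function('r')(Q) = Add(5, Mul(-5, Q)) (Function('r')(Q) = Mul(5, Add(1, Mul(-1, Q))) = Add(5, Mul(-5, Q)))
U = -90 (U = Mul(Add(0, Mul(6, 3)), -5) = Mul(Add(0, 18), -5) = Mul(18, -5) = -90)
Pow(Add(Mul(Mul(-2, U), Pow(Function('r')(-5), 2)), 65), 2) = Pow(Add(Mul(Mul(-2, -90), Pow(Add(5, Mul(-5, -5)), 2)), 65), 2) = Pow(Add(Mul(180, Pow(Add(5, 25), 2)), 65), 2) = Pow(Add(Mul(180, Pow(30, 2)), 65), 2) = Pow(Add(Mul(180, 900), 65), 2) = Pow(Add(162000, 65), 2) = Pow(162065, 2) = 26265064225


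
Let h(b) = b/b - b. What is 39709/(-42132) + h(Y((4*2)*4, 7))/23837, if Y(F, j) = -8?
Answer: -946164245/1004300484 ≈ -0.94211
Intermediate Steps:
h(b) = 1 - b
39709/(-42132) + h(Y((4*2)*4, 7))/23837 = 39709/(-42132) + (1 - 1*(-8))/23837 = 39709*(-1/42132) + (1 + 8)*(1/23837) = -39709/42132 + 9*(1/23837) = -39709/42132 + 9/23837 = -946164245/1004300484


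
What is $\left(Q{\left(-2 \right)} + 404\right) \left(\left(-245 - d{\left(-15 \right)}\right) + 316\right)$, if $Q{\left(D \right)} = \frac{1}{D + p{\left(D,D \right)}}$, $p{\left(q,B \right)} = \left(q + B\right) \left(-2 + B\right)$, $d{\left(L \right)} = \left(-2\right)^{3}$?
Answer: $\frac{446903}{14} \approx 31922.0$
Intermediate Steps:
$d{\left(L \right)} = -8$
$p{\left(q,B \right)} = \left(-2 + B\right) \left(B + q\right)$ ($p{\left(q,B \right)} = \left(B + q\right) \left(-2 + B\right) = \left(-2 + B\right) \left(B + q\right)$)
$Q{\left(D \right)} = \frac{1}{- 3 D + 2 D^{2}}$ ($Q{\left(D \right)} = \frac{1}{D + \left(D^{2} - 2 D - 2 D + D D\right)} = \frac{1}{D + \left(D^{2} - 2 D - 2 D + D^{2}\right)} = \frac{1}{D + \left(- 4 D + 2 D^{2}\right)} = \frac{1}{- 3 D + 2 D^{2}}$)
$\left(Q{\left(-2 \right)} + 404\right) \left(\left(-245 - d{\left(-15 \right)}\right) + 316\right) = \left(\frac{1}{\left(-2\right) \left(-3 + 2 \left(-2\right)\right)} + 404\right) \left(\left(-245 - -8\right) + 316\right) = \left(- \frac{1}{2 \left(-3 - 4\right)} + 404\right) \left(\left(-245 + 8\right) + 316\right) = \left(- \frac{1}{2 \left(-7\right)} + 404\right) \left(-237 + 316\right) = \left(\left(- \frac{1}{2}\right) \left(- \frac{1}{7}\right) + 404\right) 79 = \left(\frac{1}{14} + 404\right) 79 = \frac{5657}{14} \cdot 79 = \frac{446903}{14}$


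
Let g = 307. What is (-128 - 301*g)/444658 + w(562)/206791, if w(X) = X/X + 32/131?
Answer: -2506665599981/12045616694618 ≈ -0.20810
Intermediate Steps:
w(X) = 163/131 (w(X) = 1 + 32*(1/131) = 1 + 32/131 = 163/131)
(-128 - 301*g)/444658 + w(562)/206791 = (-128 - 301*307)/444658 + (163/131)/206791 = (-128 - 92407)*(1/444658) + (163/131)*(1/206791) = -92535*1/444658 + 163/27089621 = -92535/444658 + 163/27089621 = -2506665599981/12045616694618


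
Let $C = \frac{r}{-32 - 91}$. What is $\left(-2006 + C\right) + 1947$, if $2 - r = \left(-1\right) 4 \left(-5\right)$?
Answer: $- \frac{2413}{41} \approx -58.854$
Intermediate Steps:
$r = -18$ ($r = 2 - \left(-1\right) 4 \left(-5\right) = 2 - \left(-4\right) \left(-5\right) = 2 - 20 = -18$)
$C = \frac{6}{41}$ ($C = - \frac{18}{-32 - 91} = - \frac{18}{-123} = \left(-18\right) \left(- \frac{1}{123}\right) = \frac{6}{41} \approx 0.14634$)
$\left(-2006 + C\right) + 1947 = \left(-2006 + \frac{6}{41}\right) + 1947 = - \frac{82240}{41} + 1947 = - \frac{2413}{41}$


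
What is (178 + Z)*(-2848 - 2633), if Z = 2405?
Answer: -14157423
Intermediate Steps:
(178 + Z)*(-2848 - 2633) = (178 + 2405)*(-2848 - 2633) = 2583*(-5481) = -14157423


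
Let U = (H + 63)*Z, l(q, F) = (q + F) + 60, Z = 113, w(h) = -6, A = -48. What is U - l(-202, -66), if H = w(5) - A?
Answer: 12073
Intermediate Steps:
l(q, F) = 60 + F + q (l(q, F) = (F + q) + 60 = 60 + F + q)
H = 42 (H = -6 - 1*(-48) = -6 + 48 = 42)
U = 11865 (U = (42 + 63)*113 = 105*113 = 11865)
U - l(-202, -66) = 11865 - (60 - 66 - 202) = 11865 - 1*(-208) = 11865 + 208 = 12073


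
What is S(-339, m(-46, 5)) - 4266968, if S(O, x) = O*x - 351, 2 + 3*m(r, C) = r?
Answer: -4261895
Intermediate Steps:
m(r, C) = -⅔ + r/3
S(O, x) = -351 + O*x
S(-339, m(-46, 5)) - 4266968 = (-351 - 339*(-⅔ + (⅓)*(-46))) - 4266968 = (-351 - 339*(-⅔ - 46/3)) - 4266968 = (-351 - 339*(-16)) - 4266968 = (-351 + 5424) - 4266968 = 5073 - 4266968 = -4261895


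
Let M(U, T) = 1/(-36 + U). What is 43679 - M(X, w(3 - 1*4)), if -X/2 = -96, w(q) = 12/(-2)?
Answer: 6813923/156 ≈ 43679.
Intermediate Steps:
w(q) = -6 (w(q) = 12*(-1/2) = -6)
X = 192 (X = -2*(-96) = 192)
43679 - M(X, w(3 - 1*4)) = 43679 - 1/(-36 + 192) = 43679 - 1/156 = 6813923/156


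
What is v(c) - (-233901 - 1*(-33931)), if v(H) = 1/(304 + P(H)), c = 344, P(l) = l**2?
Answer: 23724440801/118640 ≈ 1.9997e+5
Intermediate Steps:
v(H) = 1/(304 + H**2)
v(c) - (-233901 - 1*(-33931)) = 1/(304 + 344**2) - (-233901 - 1*(-33931)) = 1/(304 + 118336) - (-233901 + 33931) = 1/118640 - 1*(-199970) = 1/118640 + 199970 = 23724440801/118640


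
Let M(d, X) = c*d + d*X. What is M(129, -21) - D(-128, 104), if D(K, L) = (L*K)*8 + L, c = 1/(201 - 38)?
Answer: 16900458/163 ≈ 1.0368e+5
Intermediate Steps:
c = 1/163 ≈ 0.0061350
D(K, L) = L + 8*K*L (D(K, L) = (K*L)*8 + L = 8*K*L + L = L + 8*K*L)
M(d, X) = d/163 + X*d (M(d, X) = d/163 + d*X = d/163 + X*d)
M(129, -21) - D(-128, 104) = 129*(1/163 - 21) - 104*(1 + 8*(-128)) = 129*(-3422/163) - 104*(1 - 1024) = -441438/163 - 104*(-1023) = -441438/163 - 1*(-106392) = -441438/163 + 106392 = 16900458/163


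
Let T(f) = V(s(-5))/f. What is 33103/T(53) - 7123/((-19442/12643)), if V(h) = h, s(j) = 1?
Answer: 34200247967/19442 ≈ 1.7591e+6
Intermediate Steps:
T(f) = 1/f
33103/T(53) - 7123/((-19442/12643)) = 33103/(1/53) - 7123/((-19442/12643)) = 33103/(1/53) - 7123/((-19442*1/12643)) = 33103*53 - 7123/(-19442/12643) = 1754459 - 7123*(-12643/19442) = 1754459 + 90056089/19442 = 34200247967/19442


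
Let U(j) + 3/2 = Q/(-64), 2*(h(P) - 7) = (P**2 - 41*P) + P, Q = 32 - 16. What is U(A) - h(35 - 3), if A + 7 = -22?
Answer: 477/4 ≈ 119.25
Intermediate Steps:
A = -29 (A = -7 - 22 = -29)
Q = 16
h(P) = 7 + P**2/2 - 20*P (h(P) = 7 + ((P**2 - 41*P) + P)/2 = 7 + (P**2 - 40*P)/2 = 7 + (P**2/2 - 20*P) = 7 + P**2/2 - 20*P)
U(j) = -7/4 (U(j) = -3/2 + 16/(-64) = -3/2 + 16*(-1/64) = -3/2 - 1/4 = -7/4)
U(A) - h(35 - 3) = -7/4 - (7 + (35 - 3)**2/2 - 20*(35 - 3)) = -7/4 - (7 + (1/2)*32**2 - 20*32) = -7/4 - (7 + (1/2)*1024 - 640) = -7/4 - (7 + 512 - 640) = -7/4 - 1*(-121) = -7/4 + 121 = 477/4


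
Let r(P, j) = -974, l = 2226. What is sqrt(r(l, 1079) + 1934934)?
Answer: 2*sqrt(483490) ≈ 1390.7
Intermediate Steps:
sqrt(r(l, 1079) + 1934934) = sqrt(-974 + 1934934) = sqrt(1933960) = 2*sqrt(483490)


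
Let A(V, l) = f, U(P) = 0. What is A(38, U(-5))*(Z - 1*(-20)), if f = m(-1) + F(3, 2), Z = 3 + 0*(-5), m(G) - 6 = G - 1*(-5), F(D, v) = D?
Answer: 299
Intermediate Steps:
m(G) = 11 + G (m(G) = 6 + (G - 1*(-5)) = 6 + (G + 5) = 6 + (5 + G) = 11 + G)
Z = 3 (Z = 3 + 0 = 3)
f = 13 (f = (11 - 1) + 3 = 10 + 3 = 13)
A(V, l) = 13
A(38, U(-5))*(Z - 1*(-20)) = 13*(3 - 1*(-20)) = 13*(3 + 20) = 13*23 = 299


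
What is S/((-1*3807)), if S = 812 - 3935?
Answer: 347/423 ≈ 0.82033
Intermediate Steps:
S = -3123
S/((-1*3807)) = -3123/((-1*3807)) = -3123/(-3807) = -3123*(-1/3807) = 347/423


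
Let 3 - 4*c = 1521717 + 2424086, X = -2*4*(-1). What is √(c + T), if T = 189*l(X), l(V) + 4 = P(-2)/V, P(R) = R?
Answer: I*√3949013/2 ≈ 993.61*I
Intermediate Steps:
X = 8 (X = -8*(-1) = 8)
c = -986450 (c = ¾ - (1521717 + 2424086)/4 = ¾ - ¼*3945803 = ¾ - 3945803/4 = -986450)
l(V) = -4 - 2/V
T = -3213/4 (T = 189*(-4 - 2/8) = 189*(-4 - 2*⅛) = 189*(-4 - ¼) = 189*(-17/4) = -3213/4 ≈ -803.25)
√(c + T) = √(-986450 - 3213/4) = √(-3949013/4) = I*√3949013/2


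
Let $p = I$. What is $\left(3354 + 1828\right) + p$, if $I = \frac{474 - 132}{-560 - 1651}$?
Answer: $\frac{3819020}{737} \approx 5181.8$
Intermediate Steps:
$I = - \frac{114}{737}$ ($I = \frac{342}{-2211} = 342 \left(- \frac{1}{2211}\right) = - \frac{114}{737} \approx -0.15468$)
$p = - \frac{114}{737} \approx -0.15468$
$\left(3354 + 1828\right) + p = \left(3354 + 1828\right) - \frac{114}{737} = 5182 - \frac{114}{737} = \frac{3819020}{737}$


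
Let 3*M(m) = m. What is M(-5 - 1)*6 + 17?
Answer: 5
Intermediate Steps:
M(m) = m/3
M(-5 - 1)*6 + 17 = ((-5 - 1)/3)*6 + 17 = ((⅓)*(-6))*6 + 17 = -2*6 + 17 = -12 + 17 = 5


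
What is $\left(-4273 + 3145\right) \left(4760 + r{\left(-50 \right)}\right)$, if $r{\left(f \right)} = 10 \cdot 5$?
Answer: $-5425680$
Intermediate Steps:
$r{\left(f \right)} = 50$
$\left(-4273 + 3145\right) \left(4760 + r{\left(-50 \right)}\right) = \left(-4273 + 3145\right) \left(4760 + 50\right) = \left(-1128\right) 4810 = -5425680$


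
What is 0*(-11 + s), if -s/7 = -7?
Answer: 0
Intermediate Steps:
s = 49 (s = -7*(-7) = 49)
0*(-11 + s) = 0*(-11 + 49) = 0*38 = 0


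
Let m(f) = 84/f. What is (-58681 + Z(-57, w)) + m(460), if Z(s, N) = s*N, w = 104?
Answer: -7430014/115 ≈ -64609.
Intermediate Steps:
Z(s, N) = N*s
(-58681 + Z(-57, w)) + m(460) = (-58681 + 104*(-57)) + 84/460 = (-58681 - 5928) + 84*(1/460) = -64609 + 21/115 = -7430014/115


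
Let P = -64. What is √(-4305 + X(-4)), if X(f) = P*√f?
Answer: √(-4305 - 128*I) ≈ 0.9753 - 65.62*I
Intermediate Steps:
X(f) = -64*√f
√(-4305 + X(-4)) = √(-4305 - 128*I)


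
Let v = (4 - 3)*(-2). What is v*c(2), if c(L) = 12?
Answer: -24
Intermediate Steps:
v = -2 (v = 1*(-2) = -2)
v*c(2) = -2*12 = -24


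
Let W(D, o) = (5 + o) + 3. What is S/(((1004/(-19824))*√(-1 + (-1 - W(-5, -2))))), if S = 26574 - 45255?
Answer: -23145759*I*√2/251 ≈ -1.3041e+5*I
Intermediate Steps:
W(D, o) = 8 + o
S = -18681
S/(((1004/(-19824))*√(-1 + (-1 - W(-5, -2))))) = -18681*(-4956/(251*√(-1 + (-1 - (8 - 2))))) = -18681*(-4956/(251*√(-1 + (-1 - 1*6)))) = -18681*(-4956/(251*√(-1 + (-1 - 6)))) = -18681*(-4956/(251*√(-1 - 7))) = -18681*1239*I*√2/251 = -23145759*I*√2/251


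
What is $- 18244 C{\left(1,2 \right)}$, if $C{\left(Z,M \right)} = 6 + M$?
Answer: $-145952$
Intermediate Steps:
$- 18244 C{\left(1,2 \right)} = - 18244 \left(6 + 2\right) = \left(-18244\right) 8 = -145952$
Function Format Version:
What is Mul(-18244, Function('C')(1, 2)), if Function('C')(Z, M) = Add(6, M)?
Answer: -145952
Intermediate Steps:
Mul(-18244, Function('C')(1, 2)) = Mul(-18244, Add(6, 2)) = Mul(-18244, 8) = -145952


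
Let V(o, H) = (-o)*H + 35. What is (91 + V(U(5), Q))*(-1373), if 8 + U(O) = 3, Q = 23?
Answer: -330893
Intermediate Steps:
U(O) = -5 (U(O) = -8 + 3 = -5)
V(o, H) = 35 - H*o (V(o, H) = -H*o + 35 = 35 - H*o)
(91 + V(U(5), Q))*(-1373) = (91 + (35 - 1*23*(-5)))*(-1373) = (91 + (35 + 115))*(-1373) = (91 + 150)*(-1373) = 241*(-1373) = -330893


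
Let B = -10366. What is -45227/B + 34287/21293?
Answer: 18569543/3108778 ≈ 5.9733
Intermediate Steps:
-45227/B + 34287/21293 = -45227/(-10366) + 34287/21293 = -45227*(-1/10366) + 34287*(1/21293) = 637/146 + 34287/21293 = 18569543/3108778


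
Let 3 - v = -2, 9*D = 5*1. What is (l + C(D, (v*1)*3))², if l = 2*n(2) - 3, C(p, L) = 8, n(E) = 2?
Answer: 81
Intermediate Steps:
D = 5/9 (D = (5*1)/9 = (⅑)*5 = 5/9 ≈ 0.55556)
v = 5 (v = 3 - 1*(-2) = 3 + 2 = 5)
l = 1 (l = 2*2 - 3 = 4 - 3 = 1)
(l + C(D, (v*1)*3))² = (1 + 8)² = 9² = 81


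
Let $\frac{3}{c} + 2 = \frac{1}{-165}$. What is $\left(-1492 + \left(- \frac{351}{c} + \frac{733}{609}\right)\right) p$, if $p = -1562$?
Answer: $\frac{5974315448}{3045} \approx 1.962 \cdot 10^{6}$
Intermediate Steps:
$c = - \frac{495}{331}$ ($c = \frac{3}{-2 + \frac{1}{-165}} = \frac{3}{-2 - \frac{1}{165}} = \frac{3}{- \frac{331}{165}} = 3 \left(- \frac{165}{331}\right) = - \frac{495}{331} \approx -1.4955$)
$\left(-1492 + \left(- \frac{351}{c} + \frac{733}{609}\right)\right) p = \left(-1492 + \left(- \frac{351}{- \frac{495}{331}} + \frac{733}{609}\right)\right) \left(-1562\right) = \left(-1492 + \left(\left(-351\right) \left(- \frac{331}{495}\right) + 733 \cdot \frac{1}{609}\right)\right) \left(-1562\right) = \left(-1492 + \left(\frac{12909}{55} + \frac{733}{609}\right)\right) \left(-1562\right) = \left(-1492 + \frac{7901896}{33495}\right) \left(-1562\right) = \left(- \frac{42072644}{33495}\right) \left(-1562\right) = \frac{5974315448}{3045}$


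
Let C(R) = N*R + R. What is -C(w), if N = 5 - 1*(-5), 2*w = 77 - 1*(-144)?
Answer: -2431/2 ≈ -1215.5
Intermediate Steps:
w = 221/2 (w = (77 - 1*(-144))/2 = (77 + 144)/2 = (½)*221 = 221/2 ≈ 110.50)
N = 10 (N = 5 + 5 = 10)
C(R) = 11*R (C(R) = 10*R + R = 11*R)
-C(w) = -11*221/2 = -1*2431/2 = -2431/2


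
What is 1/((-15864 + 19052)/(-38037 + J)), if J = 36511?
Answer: -763/1594 ≈ -0.47867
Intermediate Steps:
1/((-15864 + 19052)/(-38037 + J)) = 1/((-15864 + 19052)/(-38037 + 36511)) = 1/(3188/(-1526)) = 1/(3188*(-1/1526)) = 1/(-1594/763) = -763/1594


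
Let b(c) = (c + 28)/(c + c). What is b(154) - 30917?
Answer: -680161/22 ≈ -30916.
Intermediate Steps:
b(c) = (28 + c)/(2*c) (b(c) = (28 + c)/((2*c)) = (28 + c)*(1/(2*c)) = (28 + c)/(2*c))
b(154) - 30917 = (½)*(28 + 154)/154 - 30917 = (½)*(1/154)*182 - 30917 = 13/22 - 30917 = -680161/22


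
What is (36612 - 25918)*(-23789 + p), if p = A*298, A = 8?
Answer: -228905070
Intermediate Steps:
p = 2384 (p = 8*298 = 2384)
(36612 - 25918)*(-23789 + p) = (36612 - 25918)*(-23789 + 2384) = 10694*(-21405) = -228905070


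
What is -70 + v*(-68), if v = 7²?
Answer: -3402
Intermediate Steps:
v = 49
-70 + v*(-68) = -70 + 49*(-68) = -70 - 3332 = -3402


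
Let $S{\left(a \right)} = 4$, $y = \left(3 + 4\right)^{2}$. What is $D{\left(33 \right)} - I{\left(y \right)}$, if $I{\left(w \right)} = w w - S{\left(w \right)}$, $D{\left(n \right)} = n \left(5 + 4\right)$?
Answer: $-2100$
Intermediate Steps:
$D{\left(n \right)} = 9 n$ ($D{\left(n \right)} = n 9 = 9 n$)
$y = 49$ ($y = 7^{2} = 49$)
$I{\left(w \right)} = -4 + w^{2}$ ($I{\left(w \right)} = w w - 4 = w^{2} - 4 = -4 + w^{2}$)
$D{\left(33 \right)} - I{\left(y \right)} = 9 \cdot 33 - \left(-4 + 49^{2}\right) = 297 - \left(-4 + 2401\right) = 297 - 2397 = -2100$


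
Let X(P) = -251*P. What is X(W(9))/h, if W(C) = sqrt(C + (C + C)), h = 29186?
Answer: -753*sqrt(3)/29186 ≈ -0.044687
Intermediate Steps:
W(C) = sqrt(3)*sqrt(C) (W(C) = sqrt(C + 2*C) = sqrt(3*C) = sqrt(3)*sqrt(C))
X(W(9))/h = -251*sqrt(3)*sqrt(9)/29186 = -251*sqrt(3)*3*(1/29186) = -753*sqrt(3)*(1/29186) = -753*sqrt(3)/29186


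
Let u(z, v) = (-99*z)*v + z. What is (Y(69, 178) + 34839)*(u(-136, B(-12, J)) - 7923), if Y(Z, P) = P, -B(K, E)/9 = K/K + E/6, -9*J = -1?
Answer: -4604000143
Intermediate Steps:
J = ⅑ (J = -⅑*(-1) = ⅑ ≈ 0.11111)
B(K, E) = -9 - 3*E/2 (B(K, E) = -9*(K/K + E/6) = -9*(1 + E*(⅙)) = -9*(1 + E/6) = -9 - 3*E/2)
u(z, v) = z - 99*v*z (u(z, v) = -99*v*z + z = z - 99*v*z)
(Y(69, 178) + 34839)*(u(-136, B(-12, J)) - 7923) = (178 + 34839)*(-136*(1 - 99*(-9 - 3/2*⅑)) - 7923) = 35017*(-136*(1 - 99*(-9 - ⅙)) - 7923) = 35017*(-136*(1 - 99*(-55/6)) - 7923) = 35017*(-136*(1 + 1815/2) - 7923) = 35017*(-136*1817/2 - 7923) = 35017*(-123556 - 7923) = 35017*(-131479) = -4604000143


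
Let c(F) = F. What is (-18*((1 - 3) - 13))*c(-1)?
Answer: -270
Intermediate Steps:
(-18*((1 - 3) - 13))*c(-1) = -18*((1 - 3) - 13)*(-1) = -18*(-2 - 13)*(-1) = -18*(-15)*(-1) = 270*(-1) = -270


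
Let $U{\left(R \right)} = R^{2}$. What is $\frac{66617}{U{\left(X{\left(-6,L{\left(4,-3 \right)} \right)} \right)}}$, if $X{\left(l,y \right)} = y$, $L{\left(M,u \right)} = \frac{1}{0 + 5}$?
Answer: $1665425$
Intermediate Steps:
$L{\left(M,u \right)} = \frac{1}{5}$
$\frac{66617}{U{\left(X{\left(-6,L{\left(4,-3 \right)} \right)} \right)}} = \frac{66617}{\left(\frac{1}{5}\right)^{2}} = 66617 \frac{1}{\frac{1}{25}} = 66617 \cdot 25 = 1665425$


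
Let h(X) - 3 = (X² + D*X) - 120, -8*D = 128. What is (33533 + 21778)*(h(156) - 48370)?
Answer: -1473872217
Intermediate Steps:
D = -16 (D = -⅛*128 = -16)
h(X) = -117 + X² - 16*X (h(X) = 3 + ((X² - 16*X) - 120) = 3 + (-120 + X² - 16*X) = -117 + X² - 16*X)
(33533 + 21778)*(h(156) - 48370) = (33533 + 21778)*((-117 + 156² - 16*156) - 48370) = 55311*((-117 + 24336 - 2496) - 48370) = 55311*(21723 - 48370) = 55311*(-26647) = -1473872217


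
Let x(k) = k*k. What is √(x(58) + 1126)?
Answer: √4490 ≈ 67.007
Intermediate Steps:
x(k) = k²
√(x(58) + 1126) = √(58² + 1126) = √(3364 + 1126) = √4490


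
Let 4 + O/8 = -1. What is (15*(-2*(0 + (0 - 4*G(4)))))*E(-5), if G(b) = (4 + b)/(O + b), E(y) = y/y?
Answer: -80/3 ≈ -26.667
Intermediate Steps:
O = -40 (O = -32 + 8*(-1) = -32 - 8 = -40)
E(y) = 1
G(b) = (4 + b)/(-40 + b)
(15*(-2*(0 + (0 - 4*G(4)))))*E(-5) = (15*(-2*(0 + (0 - 4*(4 + 4)/(-40 + 4)))))*1 = (15*(-2*(0 + (0 - 4*8/(-36)))))*1 = (15*(-2*(0 + (0 - (-1)*8/9))))*1 = (15*(-2*(0 + (0 - 4*(-2/9)))))*1 = (15*(-2*(0 + (0 + 8/9))))*1 = (15*(-2*(0 + 8/9)))*1 = (15*(-2*8/9))*1 = (15*(-16/9))*1 = -80/3*1 = -80/3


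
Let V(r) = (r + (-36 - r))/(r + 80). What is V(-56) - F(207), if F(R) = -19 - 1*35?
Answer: 105/2 ≈ 52.500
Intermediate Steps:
F(R) = -54 (F(R) = -19 - 35 = -54)
V(r) = -36/(80 + r)
V(-56) - F(207) = -36/(80 - 56) - 1*(-54) = -36/24 + 54 = -36*1/24 + 54 = -3/2 + 54 = 105/2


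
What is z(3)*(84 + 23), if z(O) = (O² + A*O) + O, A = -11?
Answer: -2247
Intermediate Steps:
z(O) = O² - 10*O (z(O) = (O² - 11*O) + O = O² - 10*O)
z(3)*(84 + 23) = (3*(-10 + 3))*(84 + 23) = (3*(-7))*107 = -21*107 = -2247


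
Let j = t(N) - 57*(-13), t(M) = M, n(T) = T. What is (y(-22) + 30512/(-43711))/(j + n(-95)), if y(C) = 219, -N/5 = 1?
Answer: 9542197/28018751 ≈ 0.34056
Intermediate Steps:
N = -5 (N = -5*1 = -5)
j = 736 (j = -5 - 57*(-13) = -5 + 741 = 736)
(y(-22) + 30512/(-43711))/(j + n(-95)) = (219 + 30512/(-43711))/(736 - 95) = (219 + 30512*(-1/43711))/641 = (219 - 30512/43711)*(1/641) = (9542197/43711)*(1/641) = 9542197/28018751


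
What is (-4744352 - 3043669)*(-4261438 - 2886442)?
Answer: 55667839545480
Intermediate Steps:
(-4744352 - 3043669)*(-4261438 - 2886442) = -7788021*(-7147880) = 55667839545480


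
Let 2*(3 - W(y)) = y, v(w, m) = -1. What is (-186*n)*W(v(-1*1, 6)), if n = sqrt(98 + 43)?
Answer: -651*sqrt(141) ≈ -7730.2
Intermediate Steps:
W(y) = 3 - y/2
n = sqrt(141) ≈ 11.874
(-186*n)*W(v(-1*1, 6)) = (-186*sqrt(141))*(3 - 1/2*(-1)) = (-186*sqrt(141))*(3 + 1/2) = -186*sqrt(141)*(7/2) = -651*sqrt(141)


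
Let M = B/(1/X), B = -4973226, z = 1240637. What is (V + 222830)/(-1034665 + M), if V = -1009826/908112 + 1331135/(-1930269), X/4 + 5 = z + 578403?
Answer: -65099274577315321/10571710331308243185930840 ≈ -6.1579e-9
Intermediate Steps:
X = 7276140 (X = -20 + 4*(1240637 + 578403) = -20 + 4*1819040 = -20 + 7276160 = 7276140)
V = -526342581719/292150073688 (V = -1009826*1/908112 + 1331135*(-1/1930269) = -504913/454056 - 1331135/1930269 = -526342581719/292150073688 ≈ -1.8016)
M = -36185888627640 (M = -4973226/(1/7276140) = -4973226/1/7276140 = -4973226*7276140 = -36185888627640)
(V + 222830)/(-1034665 + M) = (-526342581719/292150073688 + 222830)/(-1034665 - 36185888627640) = (65099274577315321/292150073688)/(-36185889662305) = (65099274577315321/292150073688)*(-1/36185889662305) = -65099274577315321/10571710331308243185930840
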